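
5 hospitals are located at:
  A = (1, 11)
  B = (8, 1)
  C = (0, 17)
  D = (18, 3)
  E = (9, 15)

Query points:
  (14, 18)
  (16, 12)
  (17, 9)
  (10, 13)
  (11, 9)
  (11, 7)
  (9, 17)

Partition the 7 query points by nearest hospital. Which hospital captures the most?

E

(14, 18) — d² to each: A:218, B:325, C:197, D:241, E:34 → nearest is E
(16, 12) — d² to each: A:226, B:185, C:281, D:85, E:58 → nearest is E
(17, 9) — d² to each: A:260, B:145, C:353, D:37, E:100 → nearest is D
(10, 13) — d² to each: A:85, B:148, C:116, D:164, E:5 → nearest is E
(11, 9) — d² to each: A:104, B:73, C:185, D:85, E:40 → nearest is E
(11, 7) — d² to each: A:116, B:45, C:221, D:65, E:68 → nearest is B
(9, 17) — d² to each: A:100, B:257, C:81, D:277, E:4 → nearest is E
Tally — B:1, D:1, E:5. E captures the most (5).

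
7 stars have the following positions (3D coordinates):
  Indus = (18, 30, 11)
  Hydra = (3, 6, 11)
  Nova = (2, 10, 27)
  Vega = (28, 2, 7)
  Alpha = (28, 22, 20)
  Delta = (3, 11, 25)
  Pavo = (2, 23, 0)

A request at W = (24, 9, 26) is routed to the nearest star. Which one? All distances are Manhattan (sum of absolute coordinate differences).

d(W, Indus) = |24−18| + |9−30| + |26−11| = 6 + 21 + 15 = 42
d(W, Hydra) = |24−3| + |9−6| + |26−11| = 21 + 3 + 15 = 39
d(W, Nova) = |24−2| + |9−10| + |26−27| = 22 + 1 + 1 = 24
d(W, Vega) = |24−28| + |9−2| + |26−7| = 4 + 7 + 19 = 30
d(W, Alpha) = |24−28| + |9−22| + |26−20| = 4 + 13 + 6 = 23
d(W, Delta) = |24−3| + |9−11| + |26−25| = 21 + 2 + 1 = 24
d(W, Pavo) = |24−2| + |9−23| + |26−0| = 22 + 14 + 26 = 62
The smallest is to Alpha, so W lies in the Voronoi region of Alpha.

Alpha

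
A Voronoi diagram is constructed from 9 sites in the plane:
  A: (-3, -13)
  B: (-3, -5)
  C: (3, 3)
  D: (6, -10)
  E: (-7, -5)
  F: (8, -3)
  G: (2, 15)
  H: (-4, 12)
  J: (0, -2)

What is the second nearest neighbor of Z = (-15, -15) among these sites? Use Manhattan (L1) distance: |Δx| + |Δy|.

E

d(Z,A) = |-15−(-3)| + |-15−(-13)| = 12 + 2 = 14
d(Z,B) = |-15−(-3)| + |-15−(-5)| = 12 + 10 = 22
d(Z,C) = |-15−3| + |-15−3| = 18 + 18 = 36
d(Z,D) = |-15−6| + |-15−(-10)| = 21 + 5 = 26
d(Z,E) = |-15−(-7)| + |-15−(-5)| = 8 + 10 = 18
d(Z,F) = |-15−8| + |-15−(-3)| = 23 + 12 = 35
d(Z,G) = |-15−2| + |-15−15| = 17 + 30 = 47
d(Z,H) = |-15−(-4)| + |-15−12| = 11 + 27 = 38
d(Z,J) = |-15−0| + |-15−(-2)| = 15 + 13 = 28
Sorted ascending: A, E, B, … — the second-nearest is E.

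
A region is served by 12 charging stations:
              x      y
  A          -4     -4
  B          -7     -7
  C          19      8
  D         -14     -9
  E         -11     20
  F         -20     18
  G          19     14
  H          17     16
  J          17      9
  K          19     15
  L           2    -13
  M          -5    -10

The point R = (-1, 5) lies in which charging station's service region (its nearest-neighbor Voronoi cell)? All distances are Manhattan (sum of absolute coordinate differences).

A

d(R,A) = |-1−(-4)| + |5−(-4)| = 3 + 9 = 12
d(R,B) = |-1−(-7)| + |5−(-7)| = 6 + 12 = 18
d(R,C) = |-1−19| + |5−8| = 20 + 3 = 23
d(R,D) = |-1−(-14)| + |5−(-9)| = 13 + 14 = 27
d(R,E) = |-1−(-11)| + |5−20| = 10 + 15 = 25
d(R,F) = |-1−(-20)| + |5−18| = 19 + 13 = 32
d(R,G) = |-1−19| + |5−14| = 20 + 9 = 29
d(R,H) = |-1−17| + |5−16| = 18 + 11 = 29
d(R,J) = |-1−17| + |5−9| = 18 + 4 = 22
d(R,K) = |-1−19| + |5−15| = 20 + 10 = 30
d(R,L) = |-1−2| + |5−(-13)| = 3 + 18 = 21
d(R,M) = |-1−(-5)| + |5−(-10)| = 4 + 15 = 19
A is nearest.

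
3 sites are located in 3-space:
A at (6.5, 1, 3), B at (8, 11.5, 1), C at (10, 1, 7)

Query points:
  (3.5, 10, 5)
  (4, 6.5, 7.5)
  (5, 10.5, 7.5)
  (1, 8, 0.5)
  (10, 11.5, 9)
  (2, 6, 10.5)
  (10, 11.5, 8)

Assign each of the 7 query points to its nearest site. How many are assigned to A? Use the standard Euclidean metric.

(3.5, 10, 5) — d² to each: A:94, B:38.5, C:127.25 → nearest is B
(4, 6.5, 7.5) — d² to each: A:56.75, B:83.25, C:66.5 → nearest is A
(5, 10.5, 7.5) — d² to each: A:112.75, B:52.25, C:115.5 → nearest is B
(1, 8, 0.5) — d² to each: A:85.5, B:61.5, C:172.25 → nearest is B
(10, 11.5, 9) — d² to each: A:158.5, B:68, C:114.25 → nearest is B
(2, 6, 10.5) — d² to each: A:101.5, B:156.5, C:101.25 → nearest is C
(10, 11.5, 8) — d² to each: A:147.5, B:53, C:111.25 → nearest is B
1 of the 7 points has A as nearest.

1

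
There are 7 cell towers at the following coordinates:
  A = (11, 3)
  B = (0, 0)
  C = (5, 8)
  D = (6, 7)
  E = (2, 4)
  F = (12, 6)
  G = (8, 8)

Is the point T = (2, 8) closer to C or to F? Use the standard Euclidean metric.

C

Compare squared distances:
|TC|² = (2−5)² + (8−8)² = 9 + 0 = 9
|TF|² = (2−12)² + (8−6)² = 100 + 4 = 104
9 < 104, so C is closer.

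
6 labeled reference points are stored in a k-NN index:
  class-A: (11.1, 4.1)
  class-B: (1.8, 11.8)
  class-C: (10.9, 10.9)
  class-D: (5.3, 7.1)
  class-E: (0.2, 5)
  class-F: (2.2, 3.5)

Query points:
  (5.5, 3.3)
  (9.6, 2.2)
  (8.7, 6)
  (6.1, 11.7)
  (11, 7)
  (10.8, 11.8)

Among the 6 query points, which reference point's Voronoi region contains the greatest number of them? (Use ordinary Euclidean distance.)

(5.5, 3.3) — d² to each: class-A:32, class-B:85.94, class-C:86.92, class-D:14.48, class-E:30.98, class-F:10.93 → nearest is class-F
(9.6, 2.2) — d² to each: class-A:5.86, class-B:153, class-C:77.38, class-D:42.5, class-E:96.2, class-F:56.45 → nearest is class-A
(8.7, 6) — d² to each: class-A:9.37, class-B:81.25, class-C:28.85, class-D:12.77, class-E:73.25, class-F:48.5 → nearest is class-A
(6.1, 11.7) — d² to each: class-A:82.76, class-B:18.5, class-C:23.68, class-D:21.8, class-E:79.7, class-F:82.45 → nearest is class-B
(11, 7) — d² to each: class-A:8.42, class-B:107.68, class-C:15.22, class-D:32.5, class-E:120.64, class-F:89.69 → nearest is class-A
(10.8, 11.8) — d² to each: class-A:59.38, class-B:81, class-C:0.82, class-D:52.34, class-E:158.6, class-F:142.85 → nearest is class-C
Tally — class-A:3, class-B:1, class-C:1, class-F:1. class-A captures the most (3).

class-A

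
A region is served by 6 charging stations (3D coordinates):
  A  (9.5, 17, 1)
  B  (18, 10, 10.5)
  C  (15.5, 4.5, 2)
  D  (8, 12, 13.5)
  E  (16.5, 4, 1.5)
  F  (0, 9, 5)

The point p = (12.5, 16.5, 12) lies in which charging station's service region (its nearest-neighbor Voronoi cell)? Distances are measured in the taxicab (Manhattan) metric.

d(p,A) = |12.5−9.5| + |16.5−17| + |12−1| = 3 + 0.5 + 11 = 14.5
d(p,B) = |12.5−18| + |16.5−10| + |12−10.5| = 5.5 + 6.5 + 1.5 = 13.5
d(p,C) = |12.5−15.5| + |16.5−4.5| + |12−2| = 3 + 12 + 10 = 25
d(p,D) = |12.5−8| + |16.5−12| + |12−13.5| = 4.5 + 4.5 + 1.5 = 10.5
d(p,E) = |12.5−16.5| + |16.5−4| + |12−1.5| = 4 + 12.5 + 10.5 = 27
d(p,F) = |12.5−0| + |16.5−9| + |12−5| = 12.5 + 7.5 + 7 = 27
The smallest is to D, so p lies in the Voronoi region of D.

D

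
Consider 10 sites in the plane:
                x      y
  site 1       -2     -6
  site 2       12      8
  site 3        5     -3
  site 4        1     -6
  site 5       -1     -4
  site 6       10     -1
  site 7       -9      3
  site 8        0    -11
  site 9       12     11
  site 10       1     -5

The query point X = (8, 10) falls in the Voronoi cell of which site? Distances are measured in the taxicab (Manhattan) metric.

site 9

d(X, site 1) = 10 + 16 = 26
d(X, site 2) = 4 + 2 = 6
d(X, site 3) = 3 + 13 = 16
d(X, site 4) = 7 + 16 = 23
d(X, site 5) = 9 + 14 = 23
d(X, site 6) = 2 + 11 = 13
d(X, site 7) = 17 + 7 = 24
d(X, site 8) = 8 + 21 = 29
d(X, site 9) = 4 + 1 = 5
d(X, site 10) = 7 + 15 = 22
site 9 is nearest.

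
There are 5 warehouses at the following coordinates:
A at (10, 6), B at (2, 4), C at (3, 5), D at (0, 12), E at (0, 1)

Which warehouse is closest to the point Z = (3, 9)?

Squared Euclidean distances:
|ZA|² = (3−10)² + (9−6)² = 49 + 9 = 58
|ZB|² = (3−2)² + (9−4)² = 1 + 25 = 26
|ZC|² = (3−3)² + (9−5)² = 0 + 16 = 16
|ZD|² = (3−0)² + (9−12)² = 9 + 9 = 18
|ZE|² = (3−0)² + (9−1)² = 9 + 64 = 73
The smallest is to C, so Z lies in the Voronoi region of C.

C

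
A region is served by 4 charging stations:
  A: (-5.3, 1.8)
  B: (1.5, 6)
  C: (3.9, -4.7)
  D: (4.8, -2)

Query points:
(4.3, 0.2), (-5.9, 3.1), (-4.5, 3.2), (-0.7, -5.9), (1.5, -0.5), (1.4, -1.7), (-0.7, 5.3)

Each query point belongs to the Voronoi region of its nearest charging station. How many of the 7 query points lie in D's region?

(4.3, 0.2) — d² to each: A:94.72, B:41.48, C:24.17, D:5.09 → nearest is D
(-5.9, 3.1) — d² to each: A:2.05, B:63.17, C:156.88, D:140.5 → nearest is A
(-4.5, 3.2) — d² to each: A:2.6, B:43.84, C:132.97, D:113.53 → nearest is A
(-0.7, -5.9) — d² to each: A:80.45, B:146.45, C:22.6, D:45.46 → nearest is C
(1.5, -0.5) — d² to each: A:51.53, B:42.25, C:23.4, D:13.14 → nearest is D
(1.4, -1.7) — d² to each: A:57.14, B:59.3, C:15.25, D:11.65 → nearest is D
(-0.7, 5.3) — d² to each: A:33.41, B:5.33, C:121.16, D:83.54 → nearest is B
3 of the 7 points have D as nearest.

3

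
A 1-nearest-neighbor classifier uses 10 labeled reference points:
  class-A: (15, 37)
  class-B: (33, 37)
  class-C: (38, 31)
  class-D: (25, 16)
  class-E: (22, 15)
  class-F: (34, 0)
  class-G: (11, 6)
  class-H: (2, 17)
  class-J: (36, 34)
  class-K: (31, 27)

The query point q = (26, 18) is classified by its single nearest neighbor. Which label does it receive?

Squared Euclidean distances:
d²(q, class-A) = 121 + 361 = 482
d²(q, class-B) = 49 + 361 = 410
d²(q, class-C) = 144 + 169 = 313
d²(q, class-D) = 1 + 4 = 5
d²(q, class-E) = 16 + 9 = 25
d²(q, class-F) = 64 + 324 = 388
d²(q, class-G) = 225 + 144 = 369
d²(q, class-H) = 576 + 1 = 577
d²(q, class-J) = 100 + 256 = 356
d²(q, class-K) = 25 + 81 = 106
class-D is nearest.

class-D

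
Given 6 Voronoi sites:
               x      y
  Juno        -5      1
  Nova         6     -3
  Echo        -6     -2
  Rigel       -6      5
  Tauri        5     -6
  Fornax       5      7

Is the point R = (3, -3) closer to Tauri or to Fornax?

Compare squared distances:
d²(R, Tauri) = (3−5)² + (-3−(-6))² = 4 + 9 = 13
d²(R, Fornax) = (3−5)² + (-3−7)² = 4 + 100 = 104
13 < 104, so Tauri is closer.

Tauri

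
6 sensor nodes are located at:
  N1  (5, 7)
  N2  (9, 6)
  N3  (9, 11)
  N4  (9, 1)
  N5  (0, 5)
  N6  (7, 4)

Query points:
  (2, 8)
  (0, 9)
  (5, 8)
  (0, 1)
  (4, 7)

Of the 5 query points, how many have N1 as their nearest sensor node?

(2, 8) — d² to each: N1:10, N2:53, N3:58, N4:98, N5:13, N6:41 → nearest is N1
(0, 9) — d² to each: N1:29, N2:90, N3:85, N4:145, N5:16, N6:74 → nearest is N5
(5, 8) — d² to each: N1:1, N2:20, N3:25, N4:65, N5:34, N6:20 → nearest is N1
(0, 1) — d² to each: N1:61, N2:106, N3:181, N4:81, N5:16, N6:58 → nearest is N5
(4, 7) — d² to each: N1:1, N2:26, N3:41, N4:61, N5:20, N6:18 → nearest is N1
3 of the 5 points have N1 as nearest.

3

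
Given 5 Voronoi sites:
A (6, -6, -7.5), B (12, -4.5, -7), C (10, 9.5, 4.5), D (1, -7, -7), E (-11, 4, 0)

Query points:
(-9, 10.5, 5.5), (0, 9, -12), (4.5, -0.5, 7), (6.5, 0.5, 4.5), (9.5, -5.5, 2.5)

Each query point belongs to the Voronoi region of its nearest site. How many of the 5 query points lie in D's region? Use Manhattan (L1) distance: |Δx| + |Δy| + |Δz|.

1

(-9, 10.5, 5.5) — d to each: A:44.5, B:48.5, C:21, D:40, E:14 → nearest is E
(0, 9, -12) — d to each: A:25.5, B:30.5, C:27, D:22, E:28 → nearest is D
(4.5, -0.5, 7) — d to each: A:21.5, B:25.5, C:18, D:24, E:27 → nearest is C
(6.5, 0.5, 4.5) — d to each: A:19, B:22, C:12.5, D:24.5, E:25.5 → nearest is C
(9.5, -5.5, 2.5) — d to each: A:14, B:13, C:17.5, D:19.5, E:32.5 → nearest is B
1 of the 5 points has D as nearest.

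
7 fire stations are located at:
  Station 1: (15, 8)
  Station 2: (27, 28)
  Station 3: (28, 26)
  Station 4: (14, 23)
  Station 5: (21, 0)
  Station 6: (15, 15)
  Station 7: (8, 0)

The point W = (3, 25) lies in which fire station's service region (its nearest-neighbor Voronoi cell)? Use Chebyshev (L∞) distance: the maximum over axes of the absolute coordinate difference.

d(W, Station 1) = max(12, 17) = 17
d(W, Station 2) = max(24, 3) = 24
d(W, Station 3) = max(25, 1) = 25
d(W, Station 4) = max(11, 2) = 11
d(W, Station 5) = max(18, 25) = 25
d(W, Station 6) = max(12, 10) = 12
d(W, Station 7) = max(5, 25) = 25
Minimum is at Station 4.

Station 4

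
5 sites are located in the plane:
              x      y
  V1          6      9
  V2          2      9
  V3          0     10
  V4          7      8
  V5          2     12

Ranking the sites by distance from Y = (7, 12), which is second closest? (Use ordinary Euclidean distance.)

V4

Since √ is increasing, it suffices to compare squared distances:
|YV1|² = (7−6)² + (12−9)² = 1 + 9 = 10
|YV2|² = (7−2)² + (12−9)² = 25 + 9 = 34
|YV3|² = (7−0)² + (12−10)² = 49 + 4 = 53
|YV4|² = (7−7)² + (12−8)² = 0 + 16 = 16
|YV5|² = (7−2)² + (12−12)² = 25 + 0 = 25
Sorted ascending: V1, V4, V5, … — the second-nearest is V4.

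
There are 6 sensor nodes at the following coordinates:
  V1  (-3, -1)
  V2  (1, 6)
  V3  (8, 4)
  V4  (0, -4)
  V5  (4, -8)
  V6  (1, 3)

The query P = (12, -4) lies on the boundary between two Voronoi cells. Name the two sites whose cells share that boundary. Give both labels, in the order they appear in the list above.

Squared distances from P to each site:
|PV1|² = (12−(-3))² + (-4−(-1))² = 225 + 9 = 234
|PV2|² = (12−1)² + (-4−6)² = 121 + 100 = 221
|PV3|² = (12−8)² + (-4−4)² = 16 + 64 = 80
|PV4|² = (12−0)² + (-4−(-4))² = 144 + 0 = 144
|PV5|² = (12−4)² + (-4−(-8))² = 64 + 16 = 80
|PV6|² = (12−1)² + (-4−3)² = 121 + 49 = 170
P is equidistant from V3 and V5 (both at squared distance 80), and every other site is strictly farther — so P lies on the V3–V5 Voronoi edge.

V3 and V5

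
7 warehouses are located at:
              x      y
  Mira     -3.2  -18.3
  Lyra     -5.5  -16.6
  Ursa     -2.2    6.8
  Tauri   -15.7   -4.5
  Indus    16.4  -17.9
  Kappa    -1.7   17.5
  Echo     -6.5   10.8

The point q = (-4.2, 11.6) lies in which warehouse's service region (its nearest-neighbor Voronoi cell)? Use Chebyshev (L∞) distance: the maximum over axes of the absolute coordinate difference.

Echo

d(q, Mira) = max(1, 29.9) = 29.9
d(q, Lyra) = max(1.3, 28.2) = 28.2
d(q, Ursa) = max(2, 4.8) = 4.8
d(q, Tauri) = max(11.5, 16.1) = 16.1
d(q, Indus) = max(20.6, 29.5) = 29.5
d(q, Kappa) = max(2.5, 5.9) = 5.9
d(q, Echo) = max(2.3, 0.8) = 2.3
Minimum is at Echo.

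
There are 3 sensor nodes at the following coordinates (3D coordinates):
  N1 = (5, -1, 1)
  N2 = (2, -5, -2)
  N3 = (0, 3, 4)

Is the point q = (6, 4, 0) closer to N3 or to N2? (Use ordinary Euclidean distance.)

N3

Compare squared distances:
|qN3|² = (6−0)² + (4−3)² + (0−4)² = 36 + 1 + 16 = 53
|qN2|² = (6−2)² + (4−(-5))² + (0−(-2))² = 16 + 81 + 4 = 101
53 < 101, so N3 is closer.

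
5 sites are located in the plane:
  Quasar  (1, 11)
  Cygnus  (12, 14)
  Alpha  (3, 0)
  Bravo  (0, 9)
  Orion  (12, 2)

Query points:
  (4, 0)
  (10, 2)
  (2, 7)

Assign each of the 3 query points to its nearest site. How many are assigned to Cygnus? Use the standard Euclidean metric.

0

(4, 0) — d² to each: Quasar:130, Cygnus:260, Alpha:1, Bravo:97, Orion:68 → nearest is Alpha
(10, 2) — d² to each: Quasar:162, Cygnus:148, Alpha:53, Bravo:149, Orion:4 → nearest is Orion
(2, 7) — d² to each: Quasar:17, Cygnus:149, Alpha:50, Bravo:8, Orion:125 → nearest is Bravo
0 of the 3 points have Cygnus as nearest.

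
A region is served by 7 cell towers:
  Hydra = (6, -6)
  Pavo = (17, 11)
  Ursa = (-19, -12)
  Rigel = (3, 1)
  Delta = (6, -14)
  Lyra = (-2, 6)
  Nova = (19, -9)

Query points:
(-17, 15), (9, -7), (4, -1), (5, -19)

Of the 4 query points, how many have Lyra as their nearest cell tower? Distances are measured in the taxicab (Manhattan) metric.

(-17, 15) — d to each: Hydra:44, Pavo:38, Ursa:29, Rigel:34, Delta:52, Lyra:24, Nova:60 → nearest is Lyra
(9, -7) — d to each: Hydra:4, Pavo:26, Ursa:33, Rigel:14, Delta:10, Lyra:24, Nova:12 → nearest is Hydra
(4, -1) — d to each: Hydra:7, Pavo:25, Ursa:34, Rigel:3, Delta:15, Lyra:13, Nova:23 → nearest is Rigel
(5, -19) — d to each: Hydra:14, Pavo:42, Ursa:31, Rigel:22, Delta:6, Lyra:32, Nova:24 → nearest is Delta
1 of the 4 points has Lyra as nearest.

1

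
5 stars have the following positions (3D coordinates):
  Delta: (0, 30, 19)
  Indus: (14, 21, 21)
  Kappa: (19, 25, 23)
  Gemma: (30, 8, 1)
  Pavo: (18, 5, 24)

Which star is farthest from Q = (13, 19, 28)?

Squared Euclidean distances:
d²(Q, Delta) = (13−0)² + (19−30)² + (28−19)² = 169 + 121 + 81 = 371
d²(Q, Indus) = (13−14)² + (19−21)² + (28−21)² = 1 + 4 + 49 = 54
d²(Q, Kappa) = (13−19)² + (19−25)² + (28−23)² = 36 + 36 + 25 = 97
d²(Q, Gemma) = (13−30)² + (19−8)² + (28−1)² = 289 + 121 + 729 = 1139
d²(Q, Pavo) = (13−18)² + (19−5)² + (28−24)² = 25 + 196 + 16 = 237
The largest is to Gemma.

Gemma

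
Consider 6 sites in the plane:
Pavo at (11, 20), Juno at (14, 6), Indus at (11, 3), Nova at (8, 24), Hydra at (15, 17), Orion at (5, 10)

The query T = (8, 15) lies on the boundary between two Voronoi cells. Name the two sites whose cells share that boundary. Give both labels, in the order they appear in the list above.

Pavo and Orion

Squared distances from T to each site:
d²(T, Pavo) = (8−11)² + (15−20)² = 9 + 25 = 34
d²(T, Juno) = (8−14)² + (15−6)² = 36 + 81 = 117
d²(T, Indus) = (8−11)² + (15−3)² = 9 + 144 = 153
d²(T, Nova) = (8−8)² + (15−24)² = 0 + 81 = 81
d²(T, Hydra) = (8−15)² + (15−17)² = 49 + 4 = 53
d²(T, Orion) = (8−5)² + (15−10)² = 9 + 25 = 34
T is equidistant from Pavo and Orion (both at squared distance 34), and every other site is strictly farther — so T lies on the Pavo–Orion Voronoi edge.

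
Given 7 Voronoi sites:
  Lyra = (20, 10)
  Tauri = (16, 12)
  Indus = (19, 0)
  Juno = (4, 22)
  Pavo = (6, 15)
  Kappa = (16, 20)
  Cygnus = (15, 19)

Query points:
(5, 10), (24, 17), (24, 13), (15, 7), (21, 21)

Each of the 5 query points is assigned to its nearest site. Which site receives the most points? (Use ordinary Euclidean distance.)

Lyra

(5, 10) — d² to each: Lyra:225, Tauri:125, Indus:296, Juno:145, Pavo:26, Kappa:221, Cygnus:181 → nearest is Pavo
(24, 17) — d² to each: Lyra:65, Tauri:89, Indus:314, Juno:425, Pavo:328, Kappa:73, Cygnus:85 → nearest is Lyra
(24, 13) — d² to each: Lyra:25, Tauri:65, Indus:194, Juno:481, Pavo:328, Kappa:113, Cygnus:117 → nearest is Lyra
(15, 7) — d² to each: Lyra:34, Tauri:26, Indus:65, Juno:346, Pavo:145, Kappa:170, Cygnus:144 → nearest is Tauri
(21, 21) — d² to each: Lyra:122, Tauri:106, Indus:445, Juno:290, Pavo:261, Kappa:26, Cygnus:40 → nearest is Kappa
Tally — Lyra:2, Tauri:1, Pavo:1, Kappa:1. Lyra captures the most (2).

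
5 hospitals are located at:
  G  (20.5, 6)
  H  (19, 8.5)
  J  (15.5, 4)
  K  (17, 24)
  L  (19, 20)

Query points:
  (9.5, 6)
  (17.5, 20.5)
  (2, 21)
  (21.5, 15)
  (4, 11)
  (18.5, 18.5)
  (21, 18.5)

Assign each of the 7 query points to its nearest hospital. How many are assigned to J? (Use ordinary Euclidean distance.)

2

(9.5, 6) — d² to each: G:121, H:96.5, J:40, K:380.25, L:286.25 → nearest is J
(17.5, 20.5) — d² to each: G:219.25, H:146.25, J:276.25, K:12.5, L:2.5 → nearest is L
(2, 21) — d² to each: G:567.25, H:445.25, J:471.25, K:234, L:290 → nearest is K
(21.5, 15) — d² to each: G:82, H:48.5, J:157, K:101.25, L:31.25 → nearest is L
(4, 11) — d² to each: G:297.25, H:231.25, J:181.25, K:338, L:306 → nearest is J
(18.5, 18.5) — d² to each: G:160.25, H:100.25, J:219.25, K:32.5, L:2.5 → nearest is L
(21, 18.5) — d² to each: G:156.5, H:104, J:240.5, K:46.25, L:6.25 → nearest is L
2 of the 7 points have J as nearest.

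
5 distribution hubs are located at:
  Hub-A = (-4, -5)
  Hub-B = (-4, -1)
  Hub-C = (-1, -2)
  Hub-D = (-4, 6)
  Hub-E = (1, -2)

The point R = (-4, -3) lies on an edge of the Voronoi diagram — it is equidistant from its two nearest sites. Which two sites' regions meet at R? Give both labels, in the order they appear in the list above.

Squared distances from R to each site:
d²(R, Hub-A) = 0 + 4 = 4
d²(R, Hub-B) = 0 + 4 = 4
d²(R, Hub-C) = 9 + 1 = 10
d²(R, Hub-D) = 0 + 81 = 81
d²(R, Hub-E) = 25 + 1 = 26
R is equidistant from Hub-A and Hub-B (both at squared distance 4), and every other site is strictly farther — so R lies on the Hub-A–Hub-B Voronoi edge.

Hub-A and Hub-B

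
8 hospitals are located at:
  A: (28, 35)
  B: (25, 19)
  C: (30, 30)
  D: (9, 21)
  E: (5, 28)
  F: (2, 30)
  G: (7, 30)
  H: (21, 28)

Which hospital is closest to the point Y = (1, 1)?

D

Squared Euclidean distances:
|YA|² = 729 + 1156 = 1885
|YB|² = 576 + 324 = 900
|YC|² = 841 + 841 = 1682
|YD|² = 64 + 400 = 464
|YE|² = 16 + 729 = 745
|YF|² = 1 + 841 = 842
|YG|² = 36 + 841 = 877
|YH|² = 400 + 729 = 1129
Minimum is at D.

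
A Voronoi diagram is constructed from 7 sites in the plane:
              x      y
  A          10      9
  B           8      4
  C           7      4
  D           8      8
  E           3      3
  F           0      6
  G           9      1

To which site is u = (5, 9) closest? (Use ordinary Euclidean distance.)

D

Compare squared distances (the ordering matches that of the actual distances):
|uA|² = (5−10)² + (9−9)² = 25 + 0 = 25
|uB|² = (5−8)² + (9−4)² = 9 + 25 = 34
|uC|² = (5−7)² + (9−4)² = 4 + 25 = 29
|uD|² = (5−8)² + (9−8)² = 9 + 1 = 10
|uE|² = (5−3)² + (9−3)² = 4 + 36 = 40
|uF|² = (5−0)² + (9−6)² = 25 + 9 = 34
|uG|² = (5−9)² + (9−1)² = 16 + 64 = 80
Minimum is at D.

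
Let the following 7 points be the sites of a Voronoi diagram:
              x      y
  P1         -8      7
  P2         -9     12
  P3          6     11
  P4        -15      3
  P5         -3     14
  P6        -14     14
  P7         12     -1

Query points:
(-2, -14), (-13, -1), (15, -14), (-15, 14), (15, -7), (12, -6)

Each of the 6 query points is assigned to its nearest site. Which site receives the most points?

(-2, -14) — d² to each: P1:477, P2:725, P3:689, P4:458, P5:785, P6:928, P7:365 → nearest is P7
(-13, -1) — d² to each: P1:89, P2:185, P3:505, P4:20, P5:325, P6:226, P7:625 → nearest is P4
(15, -14) — d² to each: P1:970, P2:1252, P3:706, P4:1189, P5:1108, P6:1625, P7:178 → nearest is P7
(-15, 14) — d² to each: P1:98, P2:40, P3:450, P4:121, P5:144, P6:1, P7:954 → nearest is P6
(15, -7) — d² to each: P1:725, P2:937, P3:405, P4:1000, P5:765, P6:1282, P7:45 → nearest is P7
(12, -6) — d² to each: P1:569, P2:765, P3:325, P4:810, P5:625, P6:1076, P7:25 → nearest is P7
Tally — P4:1, P6:1, P7:4. P7 captures the most (4).

P7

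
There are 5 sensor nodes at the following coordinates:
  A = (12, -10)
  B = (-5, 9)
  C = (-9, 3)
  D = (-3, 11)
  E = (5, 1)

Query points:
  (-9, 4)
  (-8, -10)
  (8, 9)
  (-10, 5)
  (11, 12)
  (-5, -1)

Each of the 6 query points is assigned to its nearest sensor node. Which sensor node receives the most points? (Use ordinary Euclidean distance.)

(-9, 4) — d² to each: A:637, B:41, C:1, D:85, E:205 → nearest is C
(-8, -10) — d² to each: A:400, B:370, C:170, D:466, E:290 → nearest is C
(8, 9) — d² to each: A:377, B:169, C:325, D:125, E:73 → nearest is E
(-10, 5) — d² to each: A:709, B:41, C:5, D:85, E:241 → nearest is C
(11, 12) — d² to each: A:485, B:265, C:481, D:197, E:157 → nearest is E
(-5, -1) — d² to each: A:370, B:100, C:32, D:148, E:104 → nearest is C
Tally — C:4, E:2. C captures the most (4).

C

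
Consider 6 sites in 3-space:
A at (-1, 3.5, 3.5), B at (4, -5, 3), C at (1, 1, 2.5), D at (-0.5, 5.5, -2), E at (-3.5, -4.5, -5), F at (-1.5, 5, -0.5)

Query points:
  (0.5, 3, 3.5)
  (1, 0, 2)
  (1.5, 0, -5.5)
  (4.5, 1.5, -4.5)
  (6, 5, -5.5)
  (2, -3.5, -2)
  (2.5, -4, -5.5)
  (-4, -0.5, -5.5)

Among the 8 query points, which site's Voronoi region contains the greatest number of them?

E

(0.5, 3, 3.5) — d² to each: A:2.5, B:76.5, C:5.25, D:37.5, E:144.5, F:24 → nearest is A
(1, 0, 2) — d² to each: A:18.5, B:35, C:1.25, D:48.5, E:89.5, F:37.5 → nearest is C
(1.5, 0, -5.5) — d² to each: A:99.5, B:103.5, C:65.25, D:46.5, E:45.5, F:59 → nearest is E
(4.5, 1.5, -4.5) — d² to each: A:98.25, B:98.75, C:61.5, D:47.25, E:100.25, F:64.25 → nearest is D
(6, 5, -5.5) — d² to each: A:132.25, B:176.25, C:105, D:54.75, E:180.75, F:81.25 → nearest is D
(2, -3.5, -2) — d² to each: A:88.25, B:31.25, C:41.5, D:87.25, E:40.25, F:86.75 → nearest is B
(2.5, -4, -5.5) — d² to each: A:149.5, B:75.5, C:91.25, D:111.5, E:36.5, F:122 → nearest is E
(-4, -0.5, -5.5) — d² to each: A:106, B:156.5, C:91.25, D:60.5, E:16.5, F:61.5 → nearest is E
Tally — A:1, B:1, C:1, D:2, E:3. E captures the most (3).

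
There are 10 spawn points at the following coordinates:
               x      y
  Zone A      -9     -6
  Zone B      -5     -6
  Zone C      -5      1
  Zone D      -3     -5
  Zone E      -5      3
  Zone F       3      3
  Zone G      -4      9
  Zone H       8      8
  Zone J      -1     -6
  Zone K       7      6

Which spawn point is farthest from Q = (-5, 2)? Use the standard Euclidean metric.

Since √ is increasing, it suffices to compare squared distances:
d²(Q, Zone A) = 16 + 64 = 80
d²(Q, Zone B) = 0 + 64 = 64
d²(Q, Zone C) = 0 + 1 = 1
d²(Q, Zone D) = 4 + 49 = 53
d²(Q, Zone E) = 0 + 1 = 1
d²(Q, Zone F) = 64 + 1 = 65
d²(Q, Zone G) = 1 + 49 = 50
d²(Q, Zone H) = 169 + 36 = 205
d²(Q, Zone J) = 16 + 64 = 80
d²(Q, Zone K) = 144 + 16 = 160
The largest is to Zone H.

Zone H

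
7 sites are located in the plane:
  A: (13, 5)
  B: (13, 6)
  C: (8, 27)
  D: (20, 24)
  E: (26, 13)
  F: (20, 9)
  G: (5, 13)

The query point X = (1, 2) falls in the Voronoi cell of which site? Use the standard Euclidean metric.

Squared Euclidean distances:
|XA|² = (1−13)² + (2−5)² = 144 + 9 = 153
|XB|² = (1−13)² + (2−6)² = 144 + 16 = 160
|XC|² = (1−8)² + (2−27)² = 49 + 625 = 674
|XD|² = (1−20)² + (2−24)² = 361 + 484 = 845
|XE|² = (1−26)² + (2−13)² = 625 + 121 = 746
|XF|² = (1−20)² + (2−9)² = 361 + 49 = 410
|XG|² = (1−5)² + (2−13)² = 16 + 121 = 137
The smallest is to G, so X lies in the Voronoi region of G.

G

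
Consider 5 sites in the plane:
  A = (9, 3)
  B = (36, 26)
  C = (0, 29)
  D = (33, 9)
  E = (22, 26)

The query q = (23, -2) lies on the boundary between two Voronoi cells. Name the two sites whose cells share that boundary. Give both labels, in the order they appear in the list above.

Squared distances from q to each site:
|qA|² = (23−9)² + (-2−3)² = 196 + 25 = 221
|qB|² = (23−36)² + (-2−26)² = 169 + 784 = 953
|qC|² = (23−0)² + (-2−29)² = 529 + 961 = 1490
|qD|² = (23−33)² + (-2−9)² = 100 + 121 = 221
|qE|² = (23−22)² + (-2−26)² = 1 + 784 = 785
q is equidistant from A and D (both at squared distance 221), and every other site is strictly farther — so q lies on the A–D Voronoi edge.

A and D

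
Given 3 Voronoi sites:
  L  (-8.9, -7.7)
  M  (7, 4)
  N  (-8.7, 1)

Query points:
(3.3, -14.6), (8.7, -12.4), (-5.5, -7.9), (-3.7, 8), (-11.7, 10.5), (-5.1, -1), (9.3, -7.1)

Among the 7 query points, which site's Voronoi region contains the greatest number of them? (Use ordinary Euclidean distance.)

N

(3.3, -14.6) — d² to each: L:196.45, M:359.65, N:387.36 → nearest is L
(8.7, -12.4) — d² to each: L:331.85, M:271.85, N:482.32 → nearest is M
(-5.5, -7.9) — d² to each: L:11.6, M:297.86, N:89.45 → nearest is L
(-3.7, 8) — d² to each: L:273.53, M:130.49, N:74 → nearest is N
(-11.7, 10.5) — d² to each: L:339.08, M:391.94, N:99.25 → nearest is N
(-5.1, -1) — d² to each: L:59.33, M:171.41, N:16.96 → nearest is N
(9.3, -7.1) — d² to each: L:331.6, M:128.5, N:389.61 → nearest is M
Tally — L:2, M:2, N:3. N captures the most (3).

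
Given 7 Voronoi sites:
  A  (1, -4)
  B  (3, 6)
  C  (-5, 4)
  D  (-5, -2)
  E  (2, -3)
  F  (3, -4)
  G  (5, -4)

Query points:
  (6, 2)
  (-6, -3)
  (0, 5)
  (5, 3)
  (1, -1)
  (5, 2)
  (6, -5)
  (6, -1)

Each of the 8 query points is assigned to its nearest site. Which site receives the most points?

B

(6, 2) — d² to each: A:61, B:25, C:125, D:137, E:41, F:45, G:37 → nearest is B
(-6, -3) — d² to each: A:50, B:162, C:50, D:2, E:64, F:82, G:122 → nearest is D
(0, 5) — d² to each: A:82, B:10, C:26, D:74, E:68, F:90, G:106 → nearest is B
(5, 3) — d² to each: A:65, B:13, C:101, D:125, E:45, F:53, G:49 → nearest is B
(1, -1) — d² to each: A:9, B:53, C:61, D:37, E:5, F:13, G:25 → nearest is E
(5, 2) — d² to each: A:52, B:20, C:104, D:116, E:34, F:40, G:36 → nearest is B
(6, -5) — d² to each: A:26, B:130, C:202, D:130, E:20, F:10, G:2 → nearest is G
(6, -1) — d² to each: A:34, B:58, C:146, D:122, E:20, F:18, G:10 → nearest is G
Tally — B:4, D:1, E:1, G:2. B captures the most (4).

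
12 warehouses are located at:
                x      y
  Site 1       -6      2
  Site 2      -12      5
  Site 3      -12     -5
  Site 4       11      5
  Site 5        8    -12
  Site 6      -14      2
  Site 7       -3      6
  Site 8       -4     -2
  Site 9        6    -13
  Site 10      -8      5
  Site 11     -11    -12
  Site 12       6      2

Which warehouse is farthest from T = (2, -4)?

Since √ is increasing, it suffices to compare squared distances:
d²(T, Site 1) = (2−(-6))² + (-4−2)² = 64 + 36 = 100
d²(T, Site 2) = (2−(-12))² + (-4−5)² = 196 + 81 = 277
d²(T, Site 3) = (2−(-12))² + (-4−(-5))² = 196 + 1 = 197
d²(T, Site 4) = (2−11)² + (-4−5)² = 81 + 81 = 162
d²(T, Site 5) = (2−8)² + (-4−(-12))² = 36 + 64 = 100
d²(T, Site 6) = (2−(-14))² + (-4−2)² = 256 + 36 = 292
d²(T, Site 7) = (2−(-3))² + (-4−6)² = 25 + 100 = 125
d²(T, Site 8) = (2−(-4))² + (-4−(-2))² = 36 + 4 = 40
d²(T, Site 9) = (2−6)² + (-4−(-13))² = 16 + 81 = 97
d²(T, Site 10) = (2−(-8))² + (-4−5)² = 100 + 81 = 181
d²(T, Site 11) = (2−(-11))² + (-4−(-12))² = 169 + 64 = 233
d²(T, Site 12) = (2−6)² + (-4−2)² = 16 + 36 = 52
The largest is to Site 6.

Site 6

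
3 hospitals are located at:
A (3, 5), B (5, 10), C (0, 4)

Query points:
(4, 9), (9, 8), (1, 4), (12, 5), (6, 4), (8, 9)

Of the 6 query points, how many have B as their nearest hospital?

(4, 9) — d² to each: A:17, B:2, C:41 → nearest is B
(9, 8) — d² to each: A:45, B:20, C:97 → nearest is B
(1, 4) — d² to each: A:5, B:52, C:1 → nearest is C
(12, 5) — d² to each: A:81, B:74, C:145 → nearest is B
(6, 4) — d² to each: A:10, B:37, C:36 → nearest is A
(8, 9) — d² to each: A:41, B:10, C:89 → nearest is B
4 of the 6 points have B as nearest.

4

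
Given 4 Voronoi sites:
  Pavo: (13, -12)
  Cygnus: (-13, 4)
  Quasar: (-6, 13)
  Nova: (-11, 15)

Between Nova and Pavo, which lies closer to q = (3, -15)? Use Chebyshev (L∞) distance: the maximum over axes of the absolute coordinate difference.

d(q, Nova) = max(14, 30) = 30
d(q, Pavo) = max(10, 3) = 10
30 > 10, so Pavo is closer.

Pavo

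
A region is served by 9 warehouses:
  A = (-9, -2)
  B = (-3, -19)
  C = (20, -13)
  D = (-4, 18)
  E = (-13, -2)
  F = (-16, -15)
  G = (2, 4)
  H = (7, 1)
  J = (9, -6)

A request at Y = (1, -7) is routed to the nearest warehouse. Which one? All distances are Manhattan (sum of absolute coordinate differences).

d(Y,A) = |1−(-9)| + |-7−(-2)| = 10 + 5 = 15
d(Y,B) = |1−(-3)| + |-7−(-19)| = 4 + 12 = 16
d(Y,C) = |1−20| + |-7−(-13)| = 19 + 6 = 25
d(Y,D) = |1−(-4)| + |-7−18| = 5 + 25 = 30
d(Y,E) = |1−(-13)| + |-7−(-2)| = 14 + 5 = 19
d(Y,F) = |1−(-16)| + |-7−(-15)| = 17 + 8 = 25
d(Y,G) = |1−2| + |-7−4| = 1 + 11 = 12
d(Y,H) = |1−7| + |-7−1| = 6 + 8 = 14
d(Y,J) = |1−9| + |-7−(-6)| = 8 + 1 = 9
The smallest is to J, so Y lies in the Voronoi region of J.

J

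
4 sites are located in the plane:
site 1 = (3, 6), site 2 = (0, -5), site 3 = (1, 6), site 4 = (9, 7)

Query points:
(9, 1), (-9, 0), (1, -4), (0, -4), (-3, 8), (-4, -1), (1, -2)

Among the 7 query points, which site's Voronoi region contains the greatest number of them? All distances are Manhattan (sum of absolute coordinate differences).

site 2

(9, 1) — d to each: site 1:11, site 2:15, site 3:13, site 4:6 → nearest is site 4
(-9, 0) — d to each: site 1:18, site 2:14, site 3:16, site 4:25 → nearest is site 2
(1, -4) — d to each: site 1:12, site 2:2, site 3:10, site 4:19 → nearest is site 2
(0, -4) — d to each: site 1:13, site 2:1, site 3:11, site 4:20 → nearest is site 2
(-3, 8) — d to each: site 1:8, site 2:16, site 3:6, site 4:13 → nearest is site 3
(-4, -1) — d to each: site 1:14, site 2:8, site 3:12, site 4:21 → nearest is site 2
(1, -2) — d to each: site 1:10, site 2:4, site 3:8, site 4:17 → nearest is site 2
Tally — site 2:5, site 3:1, site 4:1. site 2 captures the most (5).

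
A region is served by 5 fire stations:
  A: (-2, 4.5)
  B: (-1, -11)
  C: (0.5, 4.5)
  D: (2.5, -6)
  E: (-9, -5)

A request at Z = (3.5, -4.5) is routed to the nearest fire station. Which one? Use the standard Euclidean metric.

D

Compare squared distances (the ordering matches that of the actual distances):
|ZA|² = (3.5−(-2))² + (-4.5−4.5)² = 30.25 + 81 = 111.25
|ZB|² = (3.5−(-1))² + (-4.5−(-11))² = 20.25 + 42.25 = 62.5
|ZC|² = (3.5−0.5)² + (-4.5−4.5)² = 9 + 81 = 90
|ZD|² = (3.5−2.5)² + (-4.5−(-6))² = 1 + 2.25 = 3.25
|ZE|² = (3.5−(-9))² + (-4.5−(-5))² = 156.25 + 0.25 = 156.5
Minimum is at D.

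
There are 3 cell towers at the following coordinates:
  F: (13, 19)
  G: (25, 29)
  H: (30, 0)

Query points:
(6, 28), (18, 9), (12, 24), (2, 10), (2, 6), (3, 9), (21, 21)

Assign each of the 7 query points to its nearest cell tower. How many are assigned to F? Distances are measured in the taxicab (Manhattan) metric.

(6, 28) — d to each: F:16, G:20, H:52 → nearest is F
(18, 9) — d to each: F:15, G:27, H:21 → nearest is F
(12, 24) — d to each: F:6, G:18, H:42 → nearest is F
(2, 10) — d to each: F:20, G:42, H:38 → nearest is F
(2, 6) — d to each: F:24, G:46, H:34 → nearest is F
(3, 9) — d to each: F:20, G:42, H:36 → nearest is F
(21, 21) — d to each: F:10, G:12, H:30 → nearest is F
7 of the 7 points have F as nearest.

7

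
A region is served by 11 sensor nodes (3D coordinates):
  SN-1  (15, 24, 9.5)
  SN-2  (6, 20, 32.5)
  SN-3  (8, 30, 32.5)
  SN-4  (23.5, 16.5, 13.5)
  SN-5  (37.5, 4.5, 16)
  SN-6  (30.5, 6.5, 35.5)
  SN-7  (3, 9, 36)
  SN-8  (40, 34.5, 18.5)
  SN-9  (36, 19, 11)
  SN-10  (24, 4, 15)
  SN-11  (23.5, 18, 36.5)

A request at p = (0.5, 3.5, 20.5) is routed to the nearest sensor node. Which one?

SN-7

Compare squared distances (the ordering matches that of the actual distances):
d²(p, SN-1) = 210.25 + 420.25 + 121 = 751.5
d²(p, SN-2) = 30.25 + 272.25 + 144 = 446.5
d²(p, SN-3) = 56.25 + 702.25 + 144 = 902.5
d²(p, SN-4) = 529 + 169 + 49 = 747
d²(p, SN-5) = 1369 + 1 + 20.25 = 1390.25
d²(p, SN-6) = 900 + 9 + 225 = 1134
d²(p, SN-7) = 6.25 + 30.25 + 240.25 = 276.75
d²(p, SN-8) = 1560.25 + 961 + 4 = 2525.25
d²(p, SN-9) = 1260.25 + 240.25 + 90.25 = 1590.75
d²(p, SN-10) = 552.25 + 0.25 + 30.25 = 582.75
d²(p, SN-11) = 529 + 210.25 + 256 = 995.25
SN-7 is nearest.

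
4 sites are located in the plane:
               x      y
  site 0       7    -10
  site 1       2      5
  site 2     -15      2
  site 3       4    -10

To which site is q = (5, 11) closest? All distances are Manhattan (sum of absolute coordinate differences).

site 1

d(q, site 0) = |5−7| + |11−(-10)| = 2 + 21 = 23
d(q, site 1) = |5−2| + |11−5| = 3 + 6 = 9
d(q, site 2) = |5−(-15)| + |11−2| = 20 + 9 = 29
d(q, site 3) = |5−4| + |11−(-10)| = 1 + 21 = 22
site 1 is nearest.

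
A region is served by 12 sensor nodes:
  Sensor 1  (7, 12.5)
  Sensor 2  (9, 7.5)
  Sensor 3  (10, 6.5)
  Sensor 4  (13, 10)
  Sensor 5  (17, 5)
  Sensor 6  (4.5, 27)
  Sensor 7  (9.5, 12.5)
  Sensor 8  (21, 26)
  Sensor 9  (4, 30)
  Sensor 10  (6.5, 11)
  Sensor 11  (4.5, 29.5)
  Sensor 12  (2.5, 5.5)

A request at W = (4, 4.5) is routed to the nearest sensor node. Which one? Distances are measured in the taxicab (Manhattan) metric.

d(W, Sensor 1) = |4−7| + |4.5−12.5| = 3 + 8 = 11
d(W, Sensor 2) = |4−9| + |4.5−7.5| = 5 + 3 = 8
d(W, Sensor 3) = |4−10| + |4.5−6.5| = 6 + 2 = 8
d(W, Sensor 4) = |4−13| + |4.5−10| = 9 + 5.5 = 14.5
d(W, Sensor 5) = |4−17| + |4.5−5| = 13 + 0.5 = 13.5
d(W, Sensor 6) = |4−4.5| + |4.5−27| = 0.5 + 22.5 = 23
d(W, Sensor 7) = |4−9.5| + |4.5−12.5| = 5.5 + 8 = 13.5
d(W, Sensor 8) = |4−21| + |4.5−26| = 17 + 21.5 = 38.5
d(W, Sensor 9) = |4−4| + |4.5−30| = 0 + 25.5 = 25.5
d(W, Sensor 10) = |4−6.5| + |4.5−11| = 2.5 + 6.5 = 9
d(W, Sensor 11) = |4−4.5| + |4.5−29.5| = 0.5 + 25 = 25.5
d(W, Sensor 12) = |4−2.5| + |4.5−5.5| = 1.5 + 1 = 2.5
Sensor 12 is nearest.

Sensor 12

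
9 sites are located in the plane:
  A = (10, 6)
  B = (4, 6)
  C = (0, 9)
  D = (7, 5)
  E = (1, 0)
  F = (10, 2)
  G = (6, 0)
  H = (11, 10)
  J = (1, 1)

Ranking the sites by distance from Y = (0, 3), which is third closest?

Compare squared distances (the ordering matches that of the actual distances):
|YA|² = 100 + 9 = 109
|YB|² = 16 + 9 = 25
|YC|² = 0 + 36 = 36
|YD|² = 49 + 4 = 53
|YE|² = 1 + 9 = 10
|YF|² = 100 + 1 = 101
|YG|² = 36 + 9 = 45
|YH|² = 121 + 49 = 170
|YJ|² = 1 + 4 = 5
Sorted ascending: J, E, B, C, … — the third-nearest is B.

B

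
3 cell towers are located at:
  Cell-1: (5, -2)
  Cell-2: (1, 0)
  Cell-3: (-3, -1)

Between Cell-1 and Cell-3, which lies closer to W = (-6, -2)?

Compare squared distances:
d²(W, Cell-1) = (-6−5)² + (-2−(-2))² = 121 + 0 = 121
d²(W, Cell-3) = (-6−(-3))² + (-2−(-1))² = 9 + 1 = 10
121 > 10, so Cell-3 is closer.

Cell-3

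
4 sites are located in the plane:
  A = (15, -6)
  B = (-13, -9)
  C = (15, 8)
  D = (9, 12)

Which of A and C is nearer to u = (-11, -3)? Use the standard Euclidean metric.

A

Compare squared distances:
|uA|² = (-11−15)² + (-3−(-6))² = 676 + 9 = 685
|uC|² = (-11−15)² + (-3−8)² = 676 + 121 = 797
685 < 797, so A is closer.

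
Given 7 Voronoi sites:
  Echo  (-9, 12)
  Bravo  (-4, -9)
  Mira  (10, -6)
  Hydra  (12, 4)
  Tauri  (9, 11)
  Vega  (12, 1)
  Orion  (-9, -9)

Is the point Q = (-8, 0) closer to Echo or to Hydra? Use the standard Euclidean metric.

Compare squared distances:
d²(Q, Echo) = (-8−(-9))² + (0−12)² = 1 + 144 = 145
d²(Q, Hydra) = (-8−12)² + (0−4)² = 400 + 16 = 416
145 < 416, so Echo is closer.

Echo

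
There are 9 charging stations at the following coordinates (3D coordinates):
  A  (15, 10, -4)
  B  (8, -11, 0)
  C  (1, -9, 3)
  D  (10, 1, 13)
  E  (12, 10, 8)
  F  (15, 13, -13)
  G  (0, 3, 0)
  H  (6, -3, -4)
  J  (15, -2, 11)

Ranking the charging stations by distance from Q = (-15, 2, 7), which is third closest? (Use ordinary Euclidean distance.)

Since √ is increasing, it suffices to compare squared distances:
|QA|² = (-15−15)² + (2−10)² + (7−(-4))² = 900 + 64 + 121 = 1085
|QB|² = (-15−8)² + (2−(-11))² + (7−0)² = 529 + 169 + 49 = 747
|QC|² = (-15−1)² + (2−(-9))² + (7−3)² = 256 + 121 + 16 = 393
|QD|² = (-15−10)² + (2−1)² + (7−13)² = 625 + 1 + 36 = 662
|QE|² = (-15−12)² + (2−10)² + (7−8)² = 729 + 64 + 1 = 794
|QF|² = (-15−15)² + (2−13)² + (7−(-13))² = 900 + 121 + 400 = 1421
|QG|² = (-15−0)² + (2−3)² + (7−0)² = 225 + 1 + 49 = 275
|QH|² = (-15−6)² + (2−(-3))² + (7−(-4))² = 441 + 25 + 121 = 587
|QJ|² = (-15−15)² + (2−(-2))² + (7−11)² = 900 + 16 + 16 = 932
Sorted ascending: G, C, H, D, … — the third-nearest is H.

H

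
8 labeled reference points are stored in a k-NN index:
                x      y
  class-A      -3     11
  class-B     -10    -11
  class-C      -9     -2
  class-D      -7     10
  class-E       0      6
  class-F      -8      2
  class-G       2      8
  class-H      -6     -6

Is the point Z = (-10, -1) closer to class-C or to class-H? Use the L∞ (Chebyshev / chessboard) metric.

class-C

d(Z, class-C) = max(1, 1) = 1
d(Z, class-H) = max(4, 5) = 5
1 < 5, so class-C is closer.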